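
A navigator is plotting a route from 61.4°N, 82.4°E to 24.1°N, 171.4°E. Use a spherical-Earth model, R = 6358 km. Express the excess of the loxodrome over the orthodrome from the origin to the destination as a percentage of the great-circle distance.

Great circle: σ = 1.1959 rad → d_gc = Rσ = 7603.8 km
Rhumb: Δφ = -0.6510, Δλ = +1.5533, Δψ = -0.9333, q = Δφ/Δψ = 0.6975 → d_rh = R√(Δφ²+q²Δλ²) = 8036.8 km
Excess = (8036.8 − 7603.8) / 7603.8 = 433.0 / 7603.8 = 5.69% ≈ 5.7%

5.7%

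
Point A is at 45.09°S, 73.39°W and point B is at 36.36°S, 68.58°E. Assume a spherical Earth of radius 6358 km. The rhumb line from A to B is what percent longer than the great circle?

Great circle: σ = 1.5988 rad → d_gc = Rσ = 10164.9 km
Rhumb: Δφ = +0.1524, Δλ = +2.4778, Δψ = +0.2015, q = Δφ/Δψ = 0.7560 → d_rh = R√(Δφ²+q²Δλ²) = 11949.9 km
Excess = (11949.9 − 10164.9) / 10164.9 = 1785.0 / 10164.9 = 17.56% ≈ 17.6%

17.6%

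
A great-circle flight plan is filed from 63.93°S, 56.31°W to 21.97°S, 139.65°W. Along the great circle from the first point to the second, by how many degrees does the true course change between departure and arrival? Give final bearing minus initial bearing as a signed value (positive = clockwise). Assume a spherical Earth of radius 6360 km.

Initial bearing θ₁ = atan2(sin Δλ cos φ₂, cos φ₁ sin φ₂ − sin φ₁ cos φ₂ cos Δλ) = 265.79°
Final bearing θ₂ = (initial bearing from the destination back to the start) + 180° = 331.80°
Δθ = θ₂ − θ₁ = +66.0°

+66.0°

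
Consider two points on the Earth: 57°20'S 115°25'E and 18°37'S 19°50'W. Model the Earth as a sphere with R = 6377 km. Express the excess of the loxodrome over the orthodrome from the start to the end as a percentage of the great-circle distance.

Great circle: σ = 1.6655 rad → d_gc = Rσ = 10620.7 km
Rhumb: Δφ = +0.6757, Δλ = -2.3606, Δψ = +0.8966, q = Δφ/Δψ = 0.7537 → d_rh = R√(Δφ²+q²Δλ²) = 12135.8 km
Excess = (12135.8 − 10620.7) / 10620.7 = 1515.1 / 10620.7 = 14.27% ≈ 14.3%

14.3%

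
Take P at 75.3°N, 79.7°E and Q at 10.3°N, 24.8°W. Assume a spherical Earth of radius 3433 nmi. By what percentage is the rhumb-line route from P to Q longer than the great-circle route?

Great circle: σ = 1.4601 rad → d_gc = Rσ = 5012.6 nmi
Rhumb: Δφ = -1.1345, Δλ = -1.8239, Δψ = -1.8673, q = Δφ/Δψ = 0.6076 → d_rh = R√(Δφ²+q²Δλ²) = 5444.2 nmi
Excess = (5444.2 − 5012.6) / 5012.6 = 431.6 / 5012.6 = 8.61% ≈ 8.6%

8.6%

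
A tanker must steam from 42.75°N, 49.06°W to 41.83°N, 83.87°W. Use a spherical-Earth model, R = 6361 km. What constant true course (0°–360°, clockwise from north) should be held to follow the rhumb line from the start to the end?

268.0°

Meridional parts: M(φ₁)=+0.8269, M(φ₂)=+0.8052 → ΔM = -0.0217;  Δλ = -0.6075 rad
tan C = Δλ / ΔM = +27.9890 → C = 267.95°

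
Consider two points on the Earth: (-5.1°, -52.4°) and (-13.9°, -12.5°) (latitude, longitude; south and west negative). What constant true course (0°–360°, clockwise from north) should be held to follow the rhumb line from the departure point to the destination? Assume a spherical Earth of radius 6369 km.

Meridional parts: M(φ₁)=-0.0891, M(φ₂)=-0.2450 → ΔM = -0.1559;  Δλ = +0.6964 rad
tan C = Δλ / ΔM = -4.4673 → C = 102.62°

102.6°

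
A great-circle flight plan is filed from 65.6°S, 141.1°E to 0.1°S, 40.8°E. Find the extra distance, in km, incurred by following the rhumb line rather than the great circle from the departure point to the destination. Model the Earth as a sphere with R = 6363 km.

599 km

Great circle: cos σ = sin φ₁ sin φ₂ + cos φ₁ cos φ₂ cos Δλ,  σ = 1.6431 rad → d_gc = 10455.3 km
Rhumb line: Δψ = +1.5298, q = Δφ/Δψ = 0.7473, d_rh = R√(Δφ²+q²Δλ²) = 11054.5 km
Excess = 11054.5 − 10455.3 = 599.2 ≈ 599 km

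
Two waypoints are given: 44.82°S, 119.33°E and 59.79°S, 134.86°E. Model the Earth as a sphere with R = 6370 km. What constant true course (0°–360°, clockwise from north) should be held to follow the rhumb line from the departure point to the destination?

147.9°

Meridional parts: M(φ₁)=-0.8769, M(φ₂)=-1.3097 → ΔM = -0.4327;  Δλ = +0.2710 rad
tan C = Δλ / ΔM = -0.6264 → C = 147.94°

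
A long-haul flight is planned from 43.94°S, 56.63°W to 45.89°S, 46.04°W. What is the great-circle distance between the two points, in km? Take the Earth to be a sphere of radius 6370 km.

861 km

cos σ = sin φ₁ sin φ₂ + cos φ₁ cos φ₂ cos Δλ
      = sin(-43.94°)sin(-45.89°) + cos(-43.94°)cos(-45.89°)cos(10.59°) = 0.9909
σ = 7.742° → d = Rσ = 6370·0.13513 = 861 km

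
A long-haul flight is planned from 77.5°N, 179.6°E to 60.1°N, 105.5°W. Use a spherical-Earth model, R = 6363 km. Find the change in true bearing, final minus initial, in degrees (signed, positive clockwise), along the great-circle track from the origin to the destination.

At departure: θ₁ = atan2(sin Δλ cos φ₂, cos φ₁ sin φ₂ − sin φ₁ cos φ₂ cos Δλ) = 82.79°
At arrival: θ₂ = atan2(sin Δλ cos φ₁, −cos φ₂ sin φ₁ + sin φ₂ cos φ₁ cos Δλ) = 154.48°
Δθ = θ₂ − θ₁ = +71.7°

+71.7°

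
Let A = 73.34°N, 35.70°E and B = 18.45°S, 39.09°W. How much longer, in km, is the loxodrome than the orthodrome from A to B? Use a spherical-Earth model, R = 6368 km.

Great circle: cos σ = sin φ₁ sin φ₂ + cos φ₁ cos φ₂ cos Δλ,  σ = 1.8048 rad → d_gc = 11492.8 km
Rhumb line: Δψ = -2.2490, q = Δφ/Δψ = 0.7123, d_rh = R√(Δφ²+q²Δλ²) = 11795.6 km
Excess = 11795.6 − 11492.8 = 302.8 ≈ 303 km

303 km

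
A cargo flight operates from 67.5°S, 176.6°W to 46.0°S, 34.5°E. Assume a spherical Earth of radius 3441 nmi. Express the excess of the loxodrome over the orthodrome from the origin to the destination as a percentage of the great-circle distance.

Great circle: σ = 1.1186 rad → d_gc = Rσ = 3849.0 nmi
Rhumb: Δφ = +0.3752, Δλ = -2.5988, Δψ = +0.7086, q = Δφ/Δψ = 0.5295 → d_rh = R√(Δφ²+q²Δλ²) = 4908.3 nmi
Excess = (4908.3 − 3849.0) / 3849.0 = 1059.3 / 3849.0 = 27.52% ≈ 27.5%

27.5%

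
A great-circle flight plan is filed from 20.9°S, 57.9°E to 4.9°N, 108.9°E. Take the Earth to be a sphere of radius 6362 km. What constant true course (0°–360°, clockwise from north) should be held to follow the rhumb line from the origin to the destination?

Δψ = ln[tan(π/4+φ₂/2)/tan(π/4+φ₁/2)] = +0.4588
Δλ = +0.8901 rad (taken the short way round)
course = atan2(Δλ, Δψ) = 62.73°

62.7°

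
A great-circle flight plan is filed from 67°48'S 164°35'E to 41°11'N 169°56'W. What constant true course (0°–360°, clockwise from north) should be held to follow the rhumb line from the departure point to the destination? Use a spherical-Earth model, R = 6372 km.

Δψ = ln[tan(π/4+φ₂/2)/tan(π/4+φ₁/2)] = +2.4188
Δλ = +0.4448 rad (taken the short way round)
course = atan2(Δλ, Δψ) = 10.42°

10.4°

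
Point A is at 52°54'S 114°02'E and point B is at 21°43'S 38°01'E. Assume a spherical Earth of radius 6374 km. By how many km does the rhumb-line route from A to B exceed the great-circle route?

Great circle: cos σ = sin φ₁ sin φ₂ + cos φ₁ cos φ₂ cos Δλ,  σ = 1.1257 rad → d_gc = 7175.3 km
Rhumb line: Δψ = +0.7035, q = Δφ/Δψ = 0.7736, d_rh = R√(Δφ²+q²Δλ²) = 7405.2 km
Excess = 7405.2 − 7175.3 = 229.9 ≈ 230 km

230 km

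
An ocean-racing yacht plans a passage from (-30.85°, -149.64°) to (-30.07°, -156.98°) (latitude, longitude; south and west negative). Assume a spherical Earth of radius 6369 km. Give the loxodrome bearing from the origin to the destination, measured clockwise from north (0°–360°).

277.0°

Meridional parts: M(φ₁)=-0.5665, M(φ₂)=-0.5507 → ΔM = +0.0158;  Δλ = -0.1281 rad
tan C = Δλ / ΔM = -8.1114 → C = 277.03°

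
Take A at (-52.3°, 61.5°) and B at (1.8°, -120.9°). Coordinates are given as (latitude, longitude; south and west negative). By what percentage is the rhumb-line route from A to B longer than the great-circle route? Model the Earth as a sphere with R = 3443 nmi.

24.3%

Great circle: σ = 2.2595 rad → d_gc = Rσ = 7779.5 nmi
Rhumb: Δφ = +0.9442, Δλ = +3.0997, Δψ = +1.1061, q = Δφ/Δψ = 0.8536 → d_rh = R√(Δφ²+q²Δλ²) = 9672.9 nmi
Excess = (9672.9 − 7779.5) / 7779.5 = 1893.4 / 7779.5 = 24.34% ≈ 24.3%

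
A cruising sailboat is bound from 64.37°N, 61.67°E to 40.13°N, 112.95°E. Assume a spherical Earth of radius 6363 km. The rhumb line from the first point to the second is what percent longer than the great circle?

2.2%

Great circle: σ = 0.6633 rad → d_gc = Rσ = 4220.4 km
Rhumb: Δφ = -0.4231, Δλ = +0.8950, Δψ = -0.7149, q = Δφ/Δψ = 0.5918 → d_rh = R√(Δφ²+q²Δλ²) = 4313.5 km
Excess = (4313.5 − 4220.4) / 4220.4 = 93.1 / 4220.4 = 2.21% ≈ 2.2%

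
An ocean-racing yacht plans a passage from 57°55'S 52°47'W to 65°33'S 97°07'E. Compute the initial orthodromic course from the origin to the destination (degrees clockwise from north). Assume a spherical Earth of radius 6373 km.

θ = atan2( sin Δλ·cos φ₂ ,  cos φ₁ sin φ₂ − sin φ₁ cos φ₂ cos Δλ )
  = atan2(+0.2076, -0.7869) = 165.22°

165.2°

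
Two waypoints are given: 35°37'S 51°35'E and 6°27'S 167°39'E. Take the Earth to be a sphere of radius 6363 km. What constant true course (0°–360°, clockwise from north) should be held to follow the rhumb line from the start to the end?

Meridional parts: M(φ₁)=-0.6660, M(φ₂)=-0.1128 → ΔM = +0.5532;  Δλ = +2.0257 rad
tan C = Δλ / ΔM = +3.6618 → C = 74.73°

74.7°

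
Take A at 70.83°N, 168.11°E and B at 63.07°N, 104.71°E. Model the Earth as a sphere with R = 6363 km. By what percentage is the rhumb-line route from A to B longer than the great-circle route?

4.5%

Great circle: σ = 0.4306 rad → d_gc = Rσ = 2739.9 km
Rhumb: Δφ = -0.1354, Δλ = -1.1065, Δψ = -0.3492, q = Δφ/Δψ = 0.3879 → d_rh = R√(Δφ²+q²Δλ²) = 2863.9 km
Excess = (2863.9 − 2739.9) / 2739.9 = 124.0 / 2739.9 = 4.53% ≈ 4.5%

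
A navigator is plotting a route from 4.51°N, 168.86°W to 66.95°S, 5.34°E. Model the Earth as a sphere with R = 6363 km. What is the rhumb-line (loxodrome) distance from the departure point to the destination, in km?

Δψ = ln[tan(π/4+φ₂/2)/tan(π/4+φ₁/2)] = -1.6689;  Δφ = -1.2472 rad,  Δλ = +3.0404 rad
q = Δφ/Δψ = 0.7473
d = R·√(Δφ² + q²Δλ²) = 6363·2.59196 = 16493 km

16493 km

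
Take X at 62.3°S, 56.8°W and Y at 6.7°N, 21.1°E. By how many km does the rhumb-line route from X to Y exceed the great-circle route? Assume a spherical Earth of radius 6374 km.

Great circle: cos σ = sin φ₁ sin φ₂ + cos φ₁ cos φ₂ cos Δλ,  σ = 1.5773 rad → d_gc = 10053.8 km
Rhumb line: Δψ = +1.5174, q = Δφ/Δψ = 0.7936, d_rh = R√(Δφ²+q²Δλ²) = 10306.6 km
Excess = 10306.6 − 10053.8 = 252.8 ≈ 253 km

253 km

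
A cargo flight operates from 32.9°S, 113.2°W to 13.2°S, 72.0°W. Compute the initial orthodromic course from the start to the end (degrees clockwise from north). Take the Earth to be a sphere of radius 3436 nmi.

72.2°

θ = atan2( sin Δλ·cos φ₂ ,  cos φ₁ sin φ₂ − sin φ₁ cos φ₂ cos Δλ )
  = atan2(+0.6413, +0.2062) = 72.18°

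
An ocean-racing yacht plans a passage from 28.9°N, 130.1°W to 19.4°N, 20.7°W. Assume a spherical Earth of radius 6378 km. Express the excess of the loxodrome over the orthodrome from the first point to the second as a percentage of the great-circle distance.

3.7%

Great circle: σ = 1.6848 rad → d_gc = Rσ = 10745.7 km
Rhumb: Δφ = -0.1658, Δλ = +1.9094, Δψ = -0.1820, q = Δφ/Δψ = 0.9110 → d_rh = R√(Δφ²+q²Δλ²) = 11144.7 km
Excess = (11144.7 − 10745.7) / 10745.7 = 399.0 / 10745.7 = 3.71% ≈ 3.7%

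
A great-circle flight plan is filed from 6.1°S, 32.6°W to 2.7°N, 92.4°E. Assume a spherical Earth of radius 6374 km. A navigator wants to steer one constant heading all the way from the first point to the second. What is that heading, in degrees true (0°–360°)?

Δψ = ln[tan(π/4+φ₂/2)/tan(π/4+φ₁/2)] = +0.1538
Δλ = +2.1817 rad (taken the short way round)
course = atan2(Δλ, Δψ) = 85.97°

86.0°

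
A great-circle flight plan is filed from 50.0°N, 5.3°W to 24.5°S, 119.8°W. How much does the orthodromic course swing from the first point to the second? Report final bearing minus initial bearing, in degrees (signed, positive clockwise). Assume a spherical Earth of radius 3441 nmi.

-46.6°

At departure: θ₁ = atan2(sin Δλ cos φ₂, cos φ₁ sin φ₂ − sin φ₁ cos φ₂ cos Δλ) = 271.56°
At arrival: θ₂ = atan2(sin Δλ cos φ₁, −cos φ₂ sin φ₁ + sin φ₂ cos φ₁ cos Δλ) = 224.92°
Δθ = θ₂ − θ₁ = -46.6°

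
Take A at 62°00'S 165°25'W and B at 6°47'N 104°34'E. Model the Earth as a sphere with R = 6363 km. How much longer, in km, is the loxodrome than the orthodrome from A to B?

Great circle: cos σ = sin φ₁ sin φ₂ + cos φ₁ cos φ₂ cos Δλ,  σ = 1.6754 rad → d_gc = 10660.6 km
Rhumb line: Δψ = +1.5077, q = Δφ/Δψ = 0.7963, d_rh = R√(Δφ²+q²Δλ²) = 11032.4 km
Excess = 11032.4 − 10660.6 = 371.8 ≈ 372 km

372 km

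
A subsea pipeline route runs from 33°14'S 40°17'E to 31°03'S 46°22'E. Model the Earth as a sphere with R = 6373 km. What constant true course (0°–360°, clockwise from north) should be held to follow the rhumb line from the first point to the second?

67.0°

Meridional parts: M(φ₁)=-0.6156, M(φ₂)=-0.5706 → ΔM = +0.0450;  Δλ = +0.1062 rad
tan C = Δλ / ΔM = +2.3590 → C = 67.03°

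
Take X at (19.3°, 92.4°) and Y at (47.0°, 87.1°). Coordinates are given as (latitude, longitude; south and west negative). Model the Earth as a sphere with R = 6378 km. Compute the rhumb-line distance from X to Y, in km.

3121 km

Δψ = ln[tan(π/4+φ₂/2)/tan(π/4+φ₁/2)] = +0.5882;  Δφ = +0.4835 rad,  Δλ = -0.0925 rad
q = Δφ/Δψ = 0.8219
d = R·√(Δφ² + q²Δλ²) = 6378·0.48940 = 3121 km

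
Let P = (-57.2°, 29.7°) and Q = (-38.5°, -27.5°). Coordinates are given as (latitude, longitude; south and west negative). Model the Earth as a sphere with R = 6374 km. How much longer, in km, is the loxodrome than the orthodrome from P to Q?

112 km

Great circle: cos σ = sin φ₁ sin φ₂ + cos φ₁ cos φ₂ cos Δλ,  σ = 0.7183 rad → d_gc = 4578.5 km
Rhumb line: Δψ = +0.4940, q = Δφ/Δψ = 0.6607, d_rh = R√(Δφ²+q²Δλ²) = 4690.7 km
Excess = 4690.7 − 4578.5 = 112.2 ≈ 112 km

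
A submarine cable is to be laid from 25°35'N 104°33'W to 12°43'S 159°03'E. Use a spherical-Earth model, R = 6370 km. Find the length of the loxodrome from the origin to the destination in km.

Rhumb course C = atan2(Δλ, Δψ) with Δψ = ln[tan(π/4+φ₂/2)/tan(π/4+φ₁/2)] = -0.6859, Δλ = -1.6825 → C = 247.82°
d = R·|Δφ| / |cos C| = 6370·0.66846 / 0.37752 = 11279 km

11279 km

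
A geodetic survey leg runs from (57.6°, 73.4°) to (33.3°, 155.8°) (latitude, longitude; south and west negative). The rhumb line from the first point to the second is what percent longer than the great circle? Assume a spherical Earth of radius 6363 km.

5.1%

Great circle: σ = 1.0207 rad → d_gc = Rσ = 6494.6 km
Rhumb: Δφ = -0.4241, Δλ = +1.4382, Δψ = -0.6191, q = Δφ/Δψ = 0.6851 → d_rh = R√(Δφ²+q²Δλ²) = 6825.3 km
Excess = (6825.3 − 6494.6) / 6494.6 = 330.7 / 6494.6 = 5.09% ≈ 5.1%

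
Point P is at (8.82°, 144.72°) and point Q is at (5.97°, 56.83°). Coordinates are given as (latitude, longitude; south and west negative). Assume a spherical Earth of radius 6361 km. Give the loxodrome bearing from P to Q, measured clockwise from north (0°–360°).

Meridional parts: M(φ₁)=+0.1545, M(φ₂)=+0.1044 → ΔM = -0.0502;  Δλ = -1.5340 rad
tan C = Δλ / ΔM = +30.5788 → C = 268.13°

268.1°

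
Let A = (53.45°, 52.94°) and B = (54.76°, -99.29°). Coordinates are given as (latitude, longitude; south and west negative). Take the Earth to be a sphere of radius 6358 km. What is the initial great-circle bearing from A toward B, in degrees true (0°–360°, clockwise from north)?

N = sin Δλ·cos φ₂ = -0.2688;  D = cos φ₁ sin φ₂ − sin φ₁ cos φ₂ cos Δλ = +0.8965
initial course = atan2(N, D) = 343.31°

343.3°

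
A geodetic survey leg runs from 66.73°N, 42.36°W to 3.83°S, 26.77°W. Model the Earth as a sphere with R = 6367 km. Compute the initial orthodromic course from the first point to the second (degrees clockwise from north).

163.6°

θ = atan2( sin Δλ·cos φ₂ ,  cos φ₁ sin φ₂ − sin φ₁ cos φ₂ cos Δλ )
  = atan2(+0.2682, -0.9093) = 163.57°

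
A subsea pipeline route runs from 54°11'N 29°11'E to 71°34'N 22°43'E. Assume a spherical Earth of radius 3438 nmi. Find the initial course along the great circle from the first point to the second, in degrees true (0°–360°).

N = sin Δλ·cos φ₂ = -0.0356;  D = cos φ₁ sin φ₂ − sin φ₁ cos φ₂ cos Δλ = +0.3004
initial course = atan2(N, D) = 353.24°

353.2°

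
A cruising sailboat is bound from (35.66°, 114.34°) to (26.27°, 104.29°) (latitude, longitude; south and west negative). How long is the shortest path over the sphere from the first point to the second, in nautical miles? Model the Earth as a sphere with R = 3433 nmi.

cos σ = sin φ₁ sin φ₂ + cos φ₁ cos φ₂ cos Δλ
      = sin(35.66°)sin(26.27°) + cos(35.66°)cos(26.27°)cos(-10.05°) = 0.9754
σ = 12.729° → d = Rσ = 3433·0.22217 = 763 nmi

763 nmi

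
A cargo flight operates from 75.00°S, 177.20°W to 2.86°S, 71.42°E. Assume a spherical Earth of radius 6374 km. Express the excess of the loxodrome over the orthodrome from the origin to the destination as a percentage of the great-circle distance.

9.2%

Great circle: σ = 1.6169 rad → d_gc = Rσ = 10305.8 km
Rhumb: Δφ = +1.2591, Δλ = -1.9439, Δψ = +1.9777, q = Δφ/Δψ = 0.6367 → d_rh = R√(Δφ²+q²Δλ²) = 11253.3 km
Excess = (11253.3 − 10305.8) / 10305.8 = 947.5 / 10305.8 = 9.19% ≈ 9.2%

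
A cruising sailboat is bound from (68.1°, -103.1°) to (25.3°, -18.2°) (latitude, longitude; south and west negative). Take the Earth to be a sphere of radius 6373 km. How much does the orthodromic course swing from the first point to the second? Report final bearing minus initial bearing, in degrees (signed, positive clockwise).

+71.1°

At departure: θ₁ = atan2(sin Δλ cos φ₂, cos φ₁ sin φ₂ − sin φ₁ cos φ₂ cos Δλ) = 84.62°
At arrival: θ₂ = atan2(sin Δλ cos φ₁, −cos φ₂ sin φ₁ + sin φ₂ cos φ₁ cos Δλ) = 155.75°
Δθ = θ₂ − θ₁ = +71.1°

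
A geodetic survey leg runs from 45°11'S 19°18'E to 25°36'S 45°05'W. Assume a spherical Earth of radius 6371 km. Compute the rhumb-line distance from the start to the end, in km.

Δψ = ln[tan(π/4+φ₂/2)/tan(π/4+φ₁/2)] = +0.4234;  Δφ = +0.3418 rad,  Δλ = -1.1237 rad
q = Δφ/Δψ = 0.8072
d = R·√(Δφ² + q²Δλ²) = 6371·0.96928 = 6175 km

6175 km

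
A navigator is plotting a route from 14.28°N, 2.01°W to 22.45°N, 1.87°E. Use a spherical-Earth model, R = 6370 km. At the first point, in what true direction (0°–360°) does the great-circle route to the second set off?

N = sin Δλ·cos φ₂ = +0.0625;  D = cos φ₁ sin φ₂ − sin φ₁ cos φ₂ cos Δλ = +0.1426
initial course = atan2(N, D) = 23.68°

23.7°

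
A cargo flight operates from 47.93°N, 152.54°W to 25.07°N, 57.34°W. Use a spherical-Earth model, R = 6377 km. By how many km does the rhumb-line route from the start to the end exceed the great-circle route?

432 km

Great circle: cos σ = sin φ₁ sin φ₂ + cos φ₁ cos φ₂ cos Δλ,  σ = 1.3083 rad → d_gc = 8342.7 km
Rhumb line: Δψ = -0.5034, q = Δφ/Δψ = 0.7925, d_rh = R√(Δφ²+q²Δλ²) = 8774.6 km
Excess = 8774.6 − 8342.7 = 431.9 ≈ 432 km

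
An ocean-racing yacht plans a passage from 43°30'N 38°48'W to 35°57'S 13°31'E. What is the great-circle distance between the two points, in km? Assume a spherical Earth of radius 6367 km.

Haversine: a = sin²(Δφ/2)+cos φ₁ cos φ₂ sin²(Δλ/2) = 0.52258;  σ = 2·atan2(√a,√(1−a))
σ = 92.588° → d = Rσ = 6367·1.61597 = 10289 km

10289 km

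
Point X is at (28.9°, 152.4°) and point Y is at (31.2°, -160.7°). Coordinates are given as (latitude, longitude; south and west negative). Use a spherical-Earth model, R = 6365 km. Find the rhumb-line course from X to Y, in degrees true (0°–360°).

86.8°

Meridional parts: M(φ₁)=+0.5273, M(φ₂)=+0.5736 → ΔM = +0.0464;  Δλ = +0.8186 rad
tan C = Δλ / ΔM = +17.6485 → C = 86.76°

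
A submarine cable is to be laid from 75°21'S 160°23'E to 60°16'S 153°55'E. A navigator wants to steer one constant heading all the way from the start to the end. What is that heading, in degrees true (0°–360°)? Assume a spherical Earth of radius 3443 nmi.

351.2°

Δψ = ln[tan(π/4+φ₂/2)/tan(π/4+φ₁/2)] = +0.7252
Δλ = -0.1129 rad (taken the short way round)
course = atan2(Δλ, Δψ) = 351.15°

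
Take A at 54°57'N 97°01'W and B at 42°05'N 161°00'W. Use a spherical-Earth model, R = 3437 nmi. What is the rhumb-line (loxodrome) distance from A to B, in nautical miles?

Rhumb course C = atan2(Δλ, Δψ) with Δψ = ln[tan(π/4+φ₂/2)/tan(π/4+φ₁/2)] = -0.3416, Δλ = -1.1167 → C = 252.99°
d = R·|Δφ| / |cos C| = 3437·0.22457 / 0.29251 = 2639 nmi

2639 nmi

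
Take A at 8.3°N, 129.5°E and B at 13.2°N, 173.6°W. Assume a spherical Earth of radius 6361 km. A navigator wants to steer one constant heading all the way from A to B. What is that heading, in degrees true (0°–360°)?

Meridional parts: M(φ₁)=+0.1454, M(φ₂)=+0.2324 → ΔM = +0.0871;  Δλ = +0.9931 rad
tan C = Δλ / ΔM = +11.4047 → C = 84.99°

85.0°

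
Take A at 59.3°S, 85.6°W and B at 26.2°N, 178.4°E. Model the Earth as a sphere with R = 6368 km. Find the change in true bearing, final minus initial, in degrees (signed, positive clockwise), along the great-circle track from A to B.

At departure: θ₁ = atan2(sin Δλ cos φ₂, cos φ₁ sin φ₂ − sin φ₁ cos φ₂ cos Δλ) = 279.21°
At arrival: θ₂ = atan2(sin Δλ cos φ₁, −cos φ₂ sin φ₁ + sin φ₂ cos φ₁ cos Δλ) = 325.83°
Δθ = θ₂ − θ₁ = +46.6°

+46.6°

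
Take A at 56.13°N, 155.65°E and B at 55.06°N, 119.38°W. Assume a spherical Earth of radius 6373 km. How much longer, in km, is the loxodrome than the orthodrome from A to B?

Great circle: cos σ = sin φ₁ sin φ₂ + cos φ₁ cos φ₂ cos Δλ,  σ = 0.7832 rad → d_gc = 4991.6 km
Rhumb line: Δψ = -0.0331, q = Δφ/Δψ = 0.5650, d_rh = R√(Δφ²+q²Δλ²) = 5341.2 km
Excess = 5341.2 − 4991.6 = 349.6 ≈ 350 km

350 km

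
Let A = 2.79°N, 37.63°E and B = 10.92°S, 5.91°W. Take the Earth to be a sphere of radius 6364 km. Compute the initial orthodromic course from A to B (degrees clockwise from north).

251.7°

N = sin Δλ·cos φ₂ = -0.6764;  D = cos φ₁ sin φ₂ − sin φ₁ cos φ₂ cos Δλ = -0.2239
initial course = atan2(N, D) = 251.69°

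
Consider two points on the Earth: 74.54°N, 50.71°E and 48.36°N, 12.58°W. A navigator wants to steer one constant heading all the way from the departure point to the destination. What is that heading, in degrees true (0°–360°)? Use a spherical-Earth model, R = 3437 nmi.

227.0°

Δψ = ln[tan(π/4+φ₂/2)/tan(π/4+φ₁/2)] = -1.0301
Δλ = -1.1046 rad (taken the short way round)
course = atan2(Δλ, Δψ) = 227.00°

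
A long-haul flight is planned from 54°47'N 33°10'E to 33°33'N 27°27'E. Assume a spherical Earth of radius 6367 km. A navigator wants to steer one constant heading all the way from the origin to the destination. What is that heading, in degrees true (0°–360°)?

190.8°

Δψ = ln[tan(π/4+φ₂/2)/tan(π/4+φ₁/2)] = -0.5254
Δλ = -0.0998 rad (taken the short way round)
course = atan2(Δλ, Δψ) = 190.75°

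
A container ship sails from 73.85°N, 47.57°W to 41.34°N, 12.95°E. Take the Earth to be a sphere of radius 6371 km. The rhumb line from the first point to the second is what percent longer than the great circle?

3.5%

Great circle: σ = 0.7418 rad → d_gc = Rσ = 4726.2 km
Rhumb: Δφ = -0.5674, Δλ = +1.0563, Δψ = -1.1591, q = Δφ/Δψ = 0.4895 → d_rh = R√(Δφ²+q²Δλ²) = 4890.9 km
Excess = (4890.9 − 4726.2) / 4726.2 = 164.7 / 4726.2 = 3.48% ≈ 3.5%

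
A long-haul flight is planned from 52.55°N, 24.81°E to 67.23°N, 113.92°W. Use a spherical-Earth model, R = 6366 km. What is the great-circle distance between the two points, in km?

Haversine: a = sin²(Δφ/2)+cos φ₁ cos φ₂ sin²(Δλ/2) = 0.22244;  σ = 2·atan2(√a,√(1−a))
σ = 56.280° → d = Rσ = 6366·0.98228 = 6253 km

6253 km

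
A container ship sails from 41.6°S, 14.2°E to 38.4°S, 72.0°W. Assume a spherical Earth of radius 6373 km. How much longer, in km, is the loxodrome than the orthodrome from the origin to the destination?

324 km

Great circle: cos σ = sin φ₁ sin φ₂ + cos φ₁ cos φ₂ cos Δλ,  σ = 1.1026 rad → d_gc = 7027.2 km
Rhumb line: Δψ = +0.0729, q = Δφ/Δψ = 0.7658, d_rh = R√(Δφ²+q²Δλ²) = 7351.2 km
Excess = 7351.2 − 7027.2 = 324.0 ≈ 324 km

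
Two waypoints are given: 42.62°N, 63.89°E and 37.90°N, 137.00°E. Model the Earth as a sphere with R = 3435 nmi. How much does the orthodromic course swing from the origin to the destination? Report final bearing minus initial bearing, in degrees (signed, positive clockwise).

Initial bearing θ₁ = atan2(sin Δλ cos φ₂, cos φ₁ sin φ₂ − sin φ₁ cos φ₂ cos Δλ) = 68.54°
Final bearing θ₂ = (initial bearing from the destination back to the start) + 180° = 119.78°
Δθ = θ₂ − θ₁ = +51.2°

+51.2°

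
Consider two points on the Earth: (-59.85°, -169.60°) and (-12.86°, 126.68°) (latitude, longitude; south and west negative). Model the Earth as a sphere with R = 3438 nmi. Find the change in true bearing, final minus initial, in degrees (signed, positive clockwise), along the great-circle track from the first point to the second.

Initial bearing θ₁ = atan2(sin Δλ cos φ₂, cos φ₁ sin φ₂ − sin φ₁ cos φ₂ cos Δλ) = 286.65°
Final bearing θ₂ = (initial bearing from the destination back to the start) + 180° = 330.42°
Δθ = θ₂ − θ₁ = +43.8°

+43.8°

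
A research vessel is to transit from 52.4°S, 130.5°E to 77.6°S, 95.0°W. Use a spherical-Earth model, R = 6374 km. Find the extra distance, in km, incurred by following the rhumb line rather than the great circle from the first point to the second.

Great circle: cos σ = sin φ₁ sin φ₂ + cos φ₁ cos φ₂ cos Δλ,  σ = 0.8203 rad → d_gc = 5228.8 km
Rhumb line: Δψ = -1.1422, q = Δφ/Δψ = 0.3851, d_rh = R√(Δφ²+q²Δλ²) = 6407.4 km
Excess = 6407.4 − 5228.8 = 1178.6 ≈ 1179 km

1179 km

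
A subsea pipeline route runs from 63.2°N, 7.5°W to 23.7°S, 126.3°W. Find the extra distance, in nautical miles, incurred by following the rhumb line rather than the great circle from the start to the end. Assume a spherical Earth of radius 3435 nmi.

373 nmi

Great circle: cos σ = sin φ₁ sin φ₂ + cos φ₁ cos φ₂ cos Δλ,  σ = 2.1624 rad → d_gc = 7427.7 nmi
Rhumb line: Δψ = -1.8605, q = Δφ/Δψ = 0.8152, d_rh = R√(Δφ²+q²Δλ²) = 7800.9 nmi
Excess = 7800.9 − 7427.7 = 373.2 ≈ 373 nmi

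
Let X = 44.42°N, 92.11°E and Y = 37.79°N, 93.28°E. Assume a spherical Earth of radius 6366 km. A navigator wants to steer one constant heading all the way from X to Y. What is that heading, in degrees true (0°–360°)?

Δψ = ln[tan(π/4+φ₂/2)/tan(π/4+φ₁/2)] = -0.1538
Δλ = +0.0204 rad (taken the short way round)
course = atan2(Δλ, Δψ) = 172.44°

172.4°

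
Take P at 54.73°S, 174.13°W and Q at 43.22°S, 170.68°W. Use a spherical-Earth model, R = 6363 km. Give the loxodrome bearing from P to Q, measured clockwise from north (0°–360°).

11.1°

Meridional parts: M(φ₁)=-1.1460, M(φ₂)=-0.8381 → ΔM = +0.3079;  Δλ = +0.0602 rad
tan C = Δλ / ΔM = +0.1955 → C = 11.06°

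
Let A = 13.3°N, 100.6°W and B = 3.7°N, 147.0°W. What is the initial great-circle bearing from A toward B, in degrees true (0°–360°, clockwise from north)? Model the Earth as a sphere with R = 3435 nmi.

N = sin Δλ·cos φ₂ = -0.7227;  D = cos φ₁ sin φ₂ − sin φ₁ cos φ₂ cos Δλ = -0.0955
initial course = atan2(N, D) = 262.47°

262.5°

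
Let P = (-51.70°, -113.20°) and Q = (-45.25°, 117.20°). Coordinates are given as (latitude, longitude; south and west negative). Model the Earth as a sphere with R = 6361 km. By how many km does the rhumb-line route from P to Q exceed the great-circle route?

1356 km

Great circle: cos σ = sin φ₁ sin φ₂ + cos φ₁ cos φ₂ cos Δλ,  σ = 1.2878 rad → d_gc = 8191.9 km
Rhumb line: Δψ = +0.1701, q = Δφ/Δψ = 0.6617, d_rh = R√(Δφ²+q²Δλ²) = 9547.6 km
Excess = 9547.6 − 8191.9 = 1355.7 ≈ 1356 km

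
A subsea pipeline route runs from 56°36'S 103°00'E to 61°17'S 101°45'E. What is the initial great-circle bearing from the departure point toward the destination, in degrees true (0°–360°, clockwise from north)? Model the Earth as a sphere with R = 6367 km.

N = sin Δλ·cos φ₂ = -0.0105;  D = cos φ₁ sin φ₂ − sin φ₁ cos φ₂ cos Δλ = -0.0817
initial course = atan2(N, D) = 187.31°

187.3°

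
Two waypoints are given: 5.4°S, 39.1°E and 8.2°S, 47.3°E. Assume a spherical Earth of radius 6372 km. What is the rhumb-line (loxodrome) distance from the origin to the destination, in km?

Δψ = ln[tan(π/4+φ₂/2)/tan(π/4+φ₁/2)] = -0.0492;  Δφ = -0.0489 rad,  Δλ = +0.1431 rad
q = Δφ/Δψ = 0.9929
d = R·√(Δφ² + q²Δλ²) = 6372·0.15026 = 957 km

957 km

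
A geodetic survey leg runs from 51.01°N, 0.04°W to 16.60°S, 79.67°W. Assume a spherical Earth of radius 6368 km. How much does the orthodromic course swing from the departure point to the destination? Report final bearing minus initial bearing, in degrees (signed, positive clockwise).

Initial bearing θ₁ = atan2(sin Δλ cos φ₂, cos φ₁ sin φ₂ − sin φ₁ cos φ₂ cos Δλ) = 251.59°
Final bearing θ₂ = (initial bearing from the destination back to the start) + 180° = 218.53°
Δθ = θ₂ − θ₁ = -33.1°

-33.1°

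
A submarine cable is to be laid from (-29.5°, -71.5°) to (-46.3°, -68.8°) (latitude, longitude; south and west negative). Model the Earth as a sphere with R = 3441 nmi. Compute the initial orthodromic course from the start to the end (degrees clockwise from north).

N = sin Δλ·cos φ₂ = +0.0325;  D = cos φ₁ sin φ₂ − sin φ₁ cos φ₂ cos Δλ = -0.2894
initial course = atan2(N, D) = 173.58°

173.6°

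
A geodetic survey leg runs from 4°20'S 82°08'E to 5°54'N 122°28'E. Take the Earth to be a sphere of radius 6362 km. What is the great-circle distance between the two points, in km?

Haversine: a = sin²(Δφ/2)+cos φ₁ cos φ₂ sin²(Δλ/2) = 0.12584;  σ = 2·atan2(√a,√(1−a))
σ = 41.555° → d = Rσ = 6362·0.72527 = 4614 km

4614 km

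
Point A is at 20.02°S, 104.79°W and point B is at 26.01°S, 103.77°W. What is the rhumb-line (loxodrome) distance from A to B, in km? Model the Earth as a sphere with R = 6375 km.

Δψ = ln[tan(π/4+φ₂/2)/tan(π/4+φ₁/2)] = -0.1137;  Δφ = -0.1045 rad,  Δλ = +0.0178 rad
q = Δφ/Δψ = 0.9198
d = R·√(Δφ² + q²Δλ²) = 6375·0.10582 = 675 km

675 km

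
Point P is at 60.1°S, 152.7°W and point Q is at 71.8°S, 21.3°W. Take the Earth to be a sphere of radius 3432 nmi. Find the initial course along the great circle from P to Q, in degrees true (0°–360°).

θ = atan2( sin Δλ·cos φ₂ ,  cos φ₁ sin φ₂ − sin φ₁ cos φ₂ cos Δλ )
  = atan2(+0.2343, -0.6526) = 160.25°

160.3°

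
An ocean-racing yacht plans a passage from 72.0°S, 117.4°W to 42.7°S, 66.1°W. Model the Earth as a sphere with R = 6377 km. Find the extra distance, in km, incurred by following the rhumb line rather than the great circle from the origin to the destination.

105 km

Great circle: cos σ = sin φ₁ sin φ₂ + cos φ₁ cos φ₂ cos Δλ,  σ = 0.6649 rad → d_gc = 4240.24 km
Rhumb line: Δψ = +1.0170, q = Δφ/Δψ = 0.5028, d_rh = R√(Δφ²+q²Δλ²) = 4344.75 km
Excess = 4344.75 − 4240.24 = 104.51 ≈ 105 km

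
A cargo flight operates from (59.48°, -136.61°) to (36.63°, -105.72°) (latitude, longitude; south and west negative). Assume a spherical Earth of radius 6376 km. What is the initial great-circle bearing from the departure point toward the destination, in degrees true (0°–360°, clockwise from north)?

125.2°

θ = atan2( sin Δλ·cos φ₂ ,  cos φ₁ sin φ₂ − sin φ₁ cos φ₂ cos Δλ )
  = atan2(+0.4120, -0.2903) = 125.17°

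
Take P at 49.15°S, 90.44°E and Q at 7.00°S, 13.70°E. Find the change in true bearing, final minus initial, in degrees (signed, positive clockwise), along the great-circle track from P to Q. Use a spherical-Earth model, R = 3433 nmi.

+43.5°

At departure: θ₁ = atan2(sin Δλ cos φ₂, cos φ₁ sin φ₂ − sin φ₁ cos φ₂ cos Δλ) = 275.47°
At arrival: θ₂ = atan2(sin Δλ cos φ₁, −cos φ₂ sin φ₁ + sin φ₂ cos φ₁ cos Δλ) = 319.00°
Δθ = θ₂ − θ₁ = +43.5°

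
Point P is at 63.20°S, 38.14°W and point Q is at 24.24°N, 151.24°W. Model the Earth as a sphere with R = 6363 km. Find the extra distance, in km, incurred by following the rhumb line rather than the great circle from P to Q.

Great circle: cos σ = sin φ₁ sin φ₂ + cos φ₁ cos φ₂ cos Δλ,  σ = 2.1268 rad → d_gc = 13532.6 km
Rhumb line: Δψ = +1.8708, q = Δφ/Δψ = 0.8158, d_rh = R√(Δφ²+q²Δλ²) = 14116.8 km
Excess = 14116.8 − 13532.6 = 584.2 ≈ 584 km

584 km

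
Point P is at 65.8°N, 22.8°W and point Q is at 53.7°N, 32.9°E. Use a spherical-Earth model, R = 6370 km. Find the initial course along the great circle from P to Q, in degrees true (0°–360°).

N = sin Δλ·cos φ₂ = +0.4891;  D = cos φ₁ sin φ₂ − sin φ₁ cos φ₂ cos Δλ = +0.0261
initial course = atan2(N, D) = 86.95°

86.9°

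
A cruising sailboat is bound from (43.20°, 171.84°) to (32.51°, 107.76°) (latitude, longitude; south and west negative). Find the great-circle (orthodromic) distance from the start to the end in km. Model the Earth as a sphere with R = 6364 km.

5605 km

cos σ = sin φ₁ sin φ₂ + cos φ₁ cos φ₂ cos Δλ
      = sin(43.20°)sin(32.51°) + cos(43.20°)cos(32.51°)cos(-64.08°) = 0.6366
σ = 50.460° → d = Rσ = 6364·0.88069 = 5605 km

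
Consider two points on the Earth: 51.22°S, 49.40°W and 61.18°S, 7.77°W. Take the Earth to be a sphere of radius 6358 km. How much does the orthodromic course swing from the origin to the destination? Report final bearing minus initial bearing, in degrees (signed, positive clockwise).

Initial bearing θ₁ = atan2(sin Δλ cos φ₂, cos φ₁ sin φ₂ − sin φ₁ cos φ₂ cos Δλ) = 129.91°
Final bearing θ₂ = (initial bearing from the destination back to the start) + 180° = 94.72°
Δθ = θ₂ − θ₁ = -35.2°

-35.2°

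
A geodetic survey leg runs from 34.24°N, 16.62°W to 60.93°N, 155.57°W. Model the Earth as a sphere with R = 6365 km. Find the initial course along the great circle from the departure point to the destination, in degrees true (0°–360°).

θ = atan2( sin Δλ·cos φ₂ ,  cos φ₁ sin φ₂ − sin φ₁ cos φ₂ cos Δλ )
  = atan2(-0.3191, +0.9287) = 341.04°

341.0°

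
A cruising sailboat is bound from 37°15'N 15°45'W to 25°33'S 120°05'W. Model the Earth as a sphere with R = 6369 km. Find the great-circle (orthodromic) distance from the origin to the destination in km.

Haversine: a = sin²(Δφ/2)+cos φ₁ cos φ₂ sin²(Δλ/2) = 0.71943;  σ = 2·atan2(√a,√(1−a))
σ = 116.031° → d = Rσ = 6369·2.02512 = 12898 km

12898 km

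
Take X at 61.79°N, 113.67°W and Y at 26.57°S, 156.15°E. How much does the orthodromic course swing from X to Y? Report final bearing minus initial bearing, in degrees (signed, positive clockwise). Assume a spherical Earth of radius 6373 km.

-45.9°

Initial bearing θ₁ = atan2(sin Δλ cos φ₂, cos φ₁ sin φ₂ − sin φ₁ cos φ₂ cos Δλ) = 256.85°
Final bearing θ₂ = (initial bearing from the destination back to the start) + 180° = 210.97°
Δθ = θ₂ − θ₁ = -45.9°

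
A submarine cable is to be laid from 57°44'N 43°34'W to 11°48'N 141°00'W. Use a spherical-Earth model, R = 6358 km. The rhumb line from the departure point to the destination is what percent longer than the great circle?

5.4%

Great circle: σ = 1.4653 rad → d_gc = Rσ = 9316.3 km
Rhumb: Δφ = -0.8017, Δλ = -1.7005, Δψ = -1.0330, q = Δφ/Δψ = 0.7761 → d_rh = R√(Δφ²+q²Δλ²) = 9817.8 km
Excess = (9817.8 − 9316.3) / 9316.3 = 501.5 / 9316.3 = 5.38% ≈ 5.4%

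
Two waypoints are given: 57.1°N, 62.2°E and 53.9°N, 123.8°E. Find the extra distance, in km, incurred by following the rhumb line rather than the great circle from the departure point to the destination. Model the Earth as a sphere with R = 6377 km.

131 km

Great circle: cos σ = sin φ₁ sin φ₂ + cos φ₁ cos φ₂ cos Δλ,  σ = 0.5906 rad → d_gc = 3766.1 km
Rhumb line: Δψ = -0.0987, q = Δφ/Δψ = 0.5660, d_rh = R√(Δφ²+q²Δλ²) = 3897.0 km
Excess = 3897.0 − 3766.1 = 130.9 ≈ 131 km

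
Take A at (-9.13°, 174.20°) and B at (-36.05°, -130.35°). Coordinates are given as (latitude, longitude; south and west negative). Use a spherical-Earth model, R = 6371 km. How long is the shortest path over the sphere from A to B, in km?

cos σ = sin φ₁ sin φ₂ + cos φ₁ cos φ₂ cos Δλ
      = sin(-9.13°)sin(-36.05°) + cos(-9.13°)cos(-36.05°)cos(55.45°) = 0.5461
σ = 56.901° → d = Rσ = 6371·0.99310 = 6327 km

6327 km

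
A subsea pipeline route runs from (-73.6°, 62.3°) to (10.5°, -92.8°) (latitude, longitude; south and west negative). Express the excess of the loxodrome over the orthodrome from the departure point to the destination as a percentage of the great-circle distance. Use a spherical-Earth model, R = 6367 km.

Great circle: σ = 2.0116 rad → d_gc = Rσ = 12807.6 km
Rhumb: Δφ = +1.4678, Δλ = -2.7070, Δψ = +2.1215, q = Δφ/Δψ = 0.6919 → d_rh = R√(Δφ²+q²Δλ²) = 15150.6 km
Excess = (15150.6 − 12807.6) / 12807.6 = 2343.0 / 12807.6 = 18.29% ≈ 18.3%

18.3%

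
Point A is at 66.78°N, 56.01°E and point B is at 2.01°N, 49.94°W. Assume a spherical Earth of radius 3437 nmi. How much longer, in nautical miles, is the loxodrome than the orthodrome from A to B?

Great circle: cos σ = sin φ₁ sin φ₂ + cos φ₁ cos φ₂ cos Δλ,  σ = 1.6469 rad → d_gc = 5660.4 nmi
Rhumb line: Δψ = -1.5475, q = Δφ/Δψ = 0.7305, d_rh = R√(Δφ²+q²Δλ²) = 6054.2 nmi
Excess = 6054.2 − 5660.4 = 393.8 ≈ 394 nmi

394 nmi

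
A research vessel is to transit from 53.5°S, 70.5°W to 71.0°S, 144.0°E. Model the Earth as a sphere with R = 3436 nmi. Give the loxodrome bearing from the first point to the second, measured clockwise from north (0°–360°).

Δψ = ln[tan(π/4+φ₂/2)/tan(π/4+φ₁/2)] = -0.6783
Δλ = -2.5395 rad (taken the short way round)
course = atan2(Δλ, Δψ) = 255.05°

255.0°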